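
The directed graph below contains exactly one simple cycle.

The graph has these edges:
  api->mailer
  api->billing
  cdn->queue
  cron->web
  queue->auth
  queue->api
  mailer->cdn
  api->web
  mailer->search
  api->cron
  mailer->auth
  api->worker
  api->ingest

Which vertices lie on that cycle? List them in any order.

api, cdn, queue, mailer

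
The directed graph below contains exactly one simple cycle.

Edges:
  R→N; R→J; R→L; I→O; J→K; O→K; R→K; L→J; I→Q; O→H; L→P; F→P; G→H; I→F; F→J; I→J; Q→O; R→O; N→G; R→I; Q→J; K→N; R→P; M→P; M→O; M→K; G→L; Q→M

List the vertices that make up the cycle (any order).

G, J, K, L, N

DFS with gray/black marking from N:
N gray
  G gray
    H gray
    H black
    L gray
      P gray
      P black
      J gray
        K gray
          K→N: N is gray → back edge
Back edge closes the cycle N → G → L → J → K → N; its vertices are {G, J, K, L, N}.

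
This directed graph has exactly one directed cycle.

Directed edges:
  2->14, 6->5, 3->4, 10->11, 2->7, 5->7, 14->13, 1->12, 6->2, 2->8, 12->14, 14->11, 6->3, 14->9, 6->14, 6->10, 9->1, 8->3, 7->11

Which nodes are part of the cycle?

DFS with gray/black marking from 14:
14 gray
  13 gray
  13 black
  9 gray
    1 gray
      12 gray
        12→14: 14 is gray → back edge
Back edge closes the cycle 14 → 9 → 1 → 12 → 14; its vertices are {1, 9, 12, 14}.

1, 9, 12, 14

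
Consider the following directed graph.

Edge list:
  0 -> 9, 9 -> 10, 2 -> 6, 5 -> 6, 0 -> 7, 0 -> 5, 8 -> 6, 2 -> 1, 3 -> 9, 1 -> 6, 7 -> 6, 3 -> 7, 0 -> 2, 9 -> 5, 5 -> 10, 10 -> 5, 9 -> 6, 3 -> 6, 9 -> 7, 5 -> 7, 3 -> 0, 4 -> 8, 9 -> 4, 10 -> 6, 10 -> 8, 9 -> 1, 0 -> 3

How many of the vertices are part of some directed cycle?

A vertex is on a directed cycle iff it belongs to a strongly connected component of size ≥ 2 (or has a self-loop).
The vertices on cycles are {0, 3, 5, 10} — 4 in total.

4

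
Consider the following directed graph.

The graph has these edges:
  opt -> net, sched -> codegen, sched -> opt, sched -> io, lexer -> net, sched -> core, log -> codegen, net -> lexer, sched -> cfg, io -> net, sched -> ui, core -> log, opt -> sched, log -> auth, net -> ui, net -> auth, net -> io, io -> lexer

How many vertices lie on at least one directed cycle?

5

A vertex is on a directed cycle iff it belongs to a strongly connected component of size ≥ 2 (or has a self-loop).
The vertices on cycles are {io, net, opt, lexer, sched} — 5 in total.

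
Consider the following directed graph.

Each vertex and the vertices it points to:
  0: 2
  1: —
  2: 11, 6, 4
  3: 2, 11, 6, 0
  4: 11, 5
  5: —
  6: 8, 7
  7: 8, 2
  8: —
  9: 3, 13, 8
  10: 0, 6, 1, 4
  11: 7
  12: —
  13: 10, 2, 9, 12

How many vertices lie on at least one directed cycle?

A vertex is on a directed cycle iff it belongs to a strongly connected component of size ≥ 2 (or has a self-loop).
The vertices on cycles are {2, 4, 6, 7, 9, 11, 13} — 7 in total.

7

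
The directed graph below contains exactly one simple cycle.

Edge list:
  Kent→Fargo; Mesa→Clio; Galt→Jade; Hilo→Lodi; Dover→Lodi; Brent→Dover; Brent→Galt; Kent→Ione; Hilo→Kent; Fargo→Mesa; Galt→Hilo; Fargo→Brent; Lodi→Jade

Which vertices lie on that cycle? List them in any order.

Galt, Hilo, Kent, Brent, Fargo

DFS with gray/black marking from Fargo:
Fargo gray
  Mesa gray
    Clio gray
    Clio black
  Mesa black
  Brent gray
    Dover gray
      Lodi gray
        Jade gray
        Jade black
      Lodi black
    Dover black
    Galt gray
      Hilo gray
        Hilo→Lodi: Lodi black — skip
        Kent gray
          Ione gray
          Ione black
          Kent→Fargo: Fargo is gray → back edge
Back edge closes the cycle Fargo → Brent → Galt → Hilo → Kent → Fargo; its vertices are {Galt, Hilo, Kent, Brent, Fargo}.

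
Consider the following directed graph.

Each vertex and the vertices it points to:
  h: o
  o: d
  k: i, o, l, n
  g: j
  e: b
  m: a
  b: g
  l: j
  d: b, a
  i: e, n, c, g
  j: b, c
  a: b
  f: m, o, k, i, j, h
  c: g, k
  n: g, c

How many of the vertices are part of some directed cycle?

12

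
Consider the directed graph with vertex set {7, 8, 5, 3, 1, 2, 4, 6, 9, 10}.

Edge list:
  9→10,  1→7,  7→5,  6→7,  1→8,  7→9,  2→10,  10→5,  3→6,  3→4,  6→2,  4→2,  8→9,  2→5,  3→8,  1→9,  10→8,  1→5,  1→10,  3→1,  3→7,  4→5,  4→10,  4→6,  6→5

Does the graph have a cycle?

Yes

DFS with white/gray/black marking, starting from 6:
6 gray
  5 gray
  5 black
  7 gray
    9 gray
      10 gray
        8 gray
          8→9: 9 is gray → back edge
Back edge found, so a cycle exists: 9 → 10 → 8 → 9.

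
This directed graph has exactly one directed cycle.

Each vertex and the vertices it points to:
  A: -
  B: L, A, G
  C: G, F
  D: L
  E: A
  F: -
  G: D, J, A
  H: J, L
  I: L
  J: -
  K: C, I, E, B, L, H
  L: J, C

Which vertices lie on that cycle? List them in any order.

C, D, G, L

DFS with gray/black marking from C:
C gray
  G gray
    D gray
      L gray
        J gray
        J black
        L→C: C is gray → back edge
Back edge closes the cycle C → G → D → L → C; its vertices are {C, D, G, L}.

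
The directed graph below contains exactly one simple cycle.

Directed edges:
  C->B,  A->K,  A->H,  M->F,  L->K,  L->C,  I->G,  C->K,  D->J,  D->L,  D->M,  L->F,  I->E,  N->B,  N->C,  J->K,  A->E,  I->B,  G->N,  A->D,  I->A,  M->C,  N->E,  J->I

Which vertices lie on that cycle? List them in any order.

DFS with gray/black marking from J:
J gray
  K gray
  K black
  I gray
    B gray
    B black
    E gray
    E black
    A gray
      A→K: K black — skip
      H gray
      H black
      D gray
        D→J: J is gray → back edge
Back edge closes the cycle J → I → A → D → J; its vertices are {A, D, I, J}.

A, D, I, J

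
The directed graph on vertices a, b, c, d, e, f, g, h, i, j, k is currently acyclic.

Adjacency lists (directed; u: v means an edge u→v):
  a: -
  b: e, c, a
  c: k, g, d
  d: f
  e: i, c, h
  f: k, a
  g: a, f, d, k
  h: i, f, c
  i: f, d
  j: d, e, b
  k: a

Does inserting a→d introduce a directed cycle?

Adding a→d creates a cycle iff d can already reach a.
Path from d: d → f → a.
So d → … → a → d is a cycle.

Yes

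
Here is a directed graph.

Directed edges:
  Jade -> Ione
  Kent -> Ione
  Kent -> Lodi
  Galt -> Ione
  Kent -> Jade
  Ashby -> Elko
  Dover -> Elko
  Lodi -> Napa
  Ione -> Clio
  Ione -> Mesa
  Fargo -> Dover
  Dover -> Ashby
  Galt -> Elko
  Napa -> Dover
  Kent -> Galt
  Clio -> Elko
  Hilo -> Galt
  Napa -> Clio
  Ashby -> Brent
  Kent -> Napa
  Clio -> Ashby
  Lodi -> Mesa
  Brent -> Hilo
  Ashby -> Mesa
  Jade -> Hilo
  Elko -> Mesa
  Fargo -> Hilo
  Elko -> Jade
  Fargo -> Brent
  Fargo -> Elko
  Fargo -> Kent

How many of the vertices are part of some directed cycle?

8

A vertex is on a directed cycle iff it belongs to a strongly connected component of size ≥ 2 (or has a self-loop).
The vertices on cycles are {Clio, Elko, Galt, Hilo, Ione, Jade, Ashby, Brent} — 8 in total.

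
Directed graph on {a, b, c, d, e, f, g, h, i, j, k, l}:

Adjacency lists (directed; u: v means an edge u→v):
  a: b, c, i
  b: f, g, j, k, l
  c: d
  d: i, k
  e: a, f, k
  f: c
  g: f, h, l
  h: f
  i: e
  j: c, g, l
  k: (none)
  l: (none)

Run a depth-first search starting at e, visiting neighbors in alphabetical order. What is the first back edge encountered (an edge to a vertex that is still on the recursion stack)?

DFS from e (visiting neighbors in alphabetical order); mark gray on enter, black on exit:
e gray
  a gray
    b gray
      f gray
        c gray
          d gray
            i gray
              i→e: e is gray → back edge
First back edge: i → e.

i->e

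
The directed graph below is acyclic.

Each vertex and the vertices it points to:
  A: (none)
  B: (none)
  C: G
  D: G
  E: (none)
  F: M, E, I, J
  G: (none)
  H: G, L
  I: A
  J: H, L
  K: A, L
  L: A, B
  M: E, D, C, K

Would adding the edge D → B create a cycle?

Adding D→B creates a cycle iff B can already reach D.
Explore from B: no path reaches D. The graph stays acyclic.

No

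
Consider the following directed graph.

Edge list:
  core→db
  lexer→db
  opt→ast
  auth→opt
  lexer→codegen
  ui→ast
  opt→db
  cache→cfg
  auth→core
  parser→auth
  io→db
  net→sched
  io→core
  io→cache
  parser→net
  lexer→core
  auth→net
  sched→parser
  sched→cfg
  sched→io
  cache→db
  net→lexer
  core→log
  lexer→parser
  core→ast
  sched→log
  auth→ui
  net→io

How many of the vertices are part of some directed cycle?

5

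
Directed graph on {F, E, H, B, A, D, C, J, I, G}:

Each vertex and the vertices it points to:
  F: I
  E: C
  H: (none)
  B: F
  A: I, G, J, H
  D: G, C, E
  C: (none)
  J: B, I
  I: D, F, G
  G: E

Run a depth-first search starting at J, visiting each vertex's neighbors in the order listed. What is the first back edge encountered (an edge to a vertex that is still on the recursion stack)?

I→F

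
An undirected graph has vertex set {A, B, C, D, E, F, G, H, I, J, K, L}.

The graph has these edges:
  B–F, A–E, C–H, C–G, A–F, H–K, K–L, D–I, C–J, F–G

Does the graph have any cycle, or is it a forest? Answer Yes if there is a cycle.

DFS, tracking each vertex's parent; an edge to a visited non-parent vertex closes a cycle.
Start from K:
visit K (parent –)
  visit H (parent K)
    visit C (parent H)
      C–H: parent, skip
      visit G (parent C)
        G–C: parent, skip
        visit F (parent G)
          visit B (parent F)
            B–F: parent, skip
          F–G: parent, skip
          visit A (parent F)
            A–F: parent, skip
            visit E (parent A)
              E–A: parent, skip
      visit J (parent C)
        J–C: parent, skip
    H–K: parent, skip
  visit L (parent K)
    L–K: parent, skip
visit D (parent –)
  visit I (parent D)
    I–D: parent, skip
No non-parent visited neighbor found — the graph is a forest.

No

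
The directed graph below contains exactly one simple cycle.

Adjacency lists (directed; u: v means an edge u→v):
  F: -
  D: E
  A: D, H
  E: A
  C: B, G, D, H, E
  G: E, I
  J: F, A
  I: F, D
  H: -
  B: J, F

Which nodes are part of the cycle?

DFS with gray/black marking from E:
E gray
  A gray
    D gray
      D→E: E is gray → back edge
Back edge closes the cycle E → A → D → E; its vertices are {A, D, E}.

A, D, E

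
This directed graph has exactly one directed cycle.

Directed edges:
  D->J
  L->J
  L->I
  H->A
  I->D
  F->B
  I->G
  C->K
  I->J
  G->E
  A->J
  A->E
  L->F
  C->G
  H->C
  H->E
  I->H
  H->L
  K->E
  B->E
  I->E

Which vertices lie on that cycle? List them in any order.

DFS with gray/black marking from H:
H gray
  A gray
    J gray
    J black
    E gray
    E black
  A black
  C gray
    K gray
      K→E: E black — skip
    K black
    G gray
      G→E: E black — skip
    G black
  C black
  L gray
    F gray
      B gray
        B→E: E black — skip
      B black
    F black
    L→J: J black — skip
    I gray
      I→J: J black — skip
      I→H: H is gray → back edge
Back edge closes the cycle H → L → I → H; its vertices are {H, I, L}.

H, I, L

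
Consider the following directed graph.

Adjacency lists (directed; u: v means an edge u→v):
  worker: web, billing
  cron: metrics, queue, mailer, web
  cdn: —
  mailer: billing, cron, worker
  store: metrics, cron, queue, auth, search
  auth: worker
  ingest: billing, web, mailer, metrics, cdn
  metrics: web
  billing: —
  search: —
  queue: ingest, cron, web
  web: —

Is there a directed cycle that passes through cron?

Yes

cron is on a cycle iff cron can reach itself via ≥1 edge.
cron → queue → cron — yes.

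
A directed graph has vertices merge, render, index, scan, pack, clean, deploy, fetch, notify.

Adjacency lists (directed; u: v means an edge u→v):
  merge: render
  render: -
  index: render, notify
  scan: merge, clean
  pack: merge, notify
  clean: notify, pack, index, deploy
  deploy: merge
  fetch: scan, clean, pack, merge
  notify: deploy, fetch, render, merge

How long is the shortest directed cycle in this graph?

3

For each vertex v, BFS finds the shortest path from v back to v.
The shortest such closed walk is notify → fetch → clean → notify, length 3.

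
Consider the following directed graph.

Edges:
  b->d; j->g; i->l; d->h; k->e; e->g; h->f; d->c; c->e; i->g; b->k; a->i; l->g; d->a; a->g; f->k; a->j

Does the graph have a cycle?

No

DFS with white/gray/black marking, starting from f:
f gray
  k gray
    e gray
      g gray
      g black
    e black
  k black
f black
a gray
  i gray
    i→g: g black — skip
    l gray
      l→g: g black — skip
    l black
  i black
  a→g: g black — skip
  j gray
    j→g: g black — skip
  j black
a black
b gray
  d gray
    h gray
      h→f: f black — skip
    h black
    d→a: a black — skip
    c gray
      c→e: e black — skip
    c black
  d black
  b→k: k black — skip
b black
Every edge goes to a white or black vertex — no back edge, so the graph is acyclic.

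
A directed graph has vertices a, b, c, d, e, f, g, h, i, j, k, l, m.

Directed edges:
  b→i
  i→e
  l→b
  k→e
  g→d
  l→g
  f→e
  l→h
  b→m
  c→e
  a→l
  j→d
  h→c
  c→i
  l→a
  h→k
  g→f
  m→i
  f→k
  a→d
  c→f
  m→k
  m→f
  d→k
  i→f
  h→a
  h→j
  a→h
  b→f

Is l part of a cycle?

l is on a cycle iff l can reach itself via ≥1 edge.
l → a → l — yes.

Yes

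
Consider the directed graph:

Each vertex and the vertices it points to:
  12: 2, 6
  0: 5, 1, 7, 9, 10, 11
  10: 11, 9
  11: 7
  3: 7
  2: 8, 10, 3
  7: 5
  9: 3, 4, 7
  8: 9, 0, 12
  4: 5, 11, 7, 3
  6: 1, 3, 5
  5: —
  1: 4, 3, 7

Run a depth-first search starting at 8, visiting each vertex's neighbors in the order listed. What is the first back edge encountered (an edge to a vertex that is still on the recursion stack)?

DFS from 8 (visiting each vertex's neighbors in the order listed); mark gray on enter, black on exit:
8 gray
  9 gray
    3 gray
      7 gray
        5 gray
        5 black
      7 black
    3 black
    4 gray
      4→5: 5 black — skip
      11 gray
        11→7: 7 black — skip
      11 black
      4→7: 7 black — skip
      4→3: 3 black — skip
    4 black
    9→7: 7 black — skip
  9 black
  0 gray
    0→5: 5 black — skip
    1 gray
      1→4: 4 black — skip
      1→3: 3 black — skip
      1→7: 7 black — skip
    1 black
    0→7: 7 black — skip
    0→9: 9 black — skip
    10 gray
      10→11: 11 black — skip
      10→9: 9 black — skip
    10 black
    0→11: 11 black — skip
  0 black
  12 gray
    2 gray
      2→8: 8 is gray → back edge
First back edge: 2 → 8.

2->8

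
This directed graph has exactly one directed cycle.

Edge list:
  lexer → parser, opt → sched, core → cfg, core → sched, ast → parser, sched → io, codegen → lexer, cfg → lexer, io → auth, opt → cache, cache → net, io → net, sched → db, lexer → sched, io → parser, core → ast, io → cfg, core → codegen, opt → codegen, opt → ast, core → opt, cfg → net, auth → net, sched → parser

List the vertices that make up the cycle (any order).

DFS with gray/black marking from sched:
sched gray
  io gray
    auth gray
      net gray
      net black
    auth black
    io→net: net black — skip
    cfg gray
      cfg→net: net black — skip
      lexer gray
        parser gray
        parser black
        lexer→sched: sched is gray → back edge
Back edge closes the cycle sched → io → cfg → lexer → sched; its vertices are {io, cfg, lexer, sched}.

io, cfg, lexer, sched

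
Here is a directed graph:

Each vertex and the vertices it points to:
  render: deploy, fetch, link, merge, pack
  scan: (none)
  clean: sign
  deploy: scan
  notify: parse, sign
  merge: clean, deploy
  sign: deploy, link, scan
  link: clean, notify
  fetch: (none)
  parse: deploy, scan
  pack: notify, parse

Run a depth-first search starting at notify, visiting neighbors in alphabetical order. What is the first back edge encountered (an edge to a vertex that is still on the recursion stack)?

DFS from notify (visiting neighbors in alphabetical order); mark gray on enter, black on exit:
notify gray
  parse gray
    deploy gray
      scan gray
      scan black
    deploy black
    parse→scan: scan black — skip
  parse black
  sign gray
    sign→deploy: deploy black — skip
    link gray
      clean gray
        clean→sign: sign is gray → back edge
First back edge: clean → sign.

clean->sign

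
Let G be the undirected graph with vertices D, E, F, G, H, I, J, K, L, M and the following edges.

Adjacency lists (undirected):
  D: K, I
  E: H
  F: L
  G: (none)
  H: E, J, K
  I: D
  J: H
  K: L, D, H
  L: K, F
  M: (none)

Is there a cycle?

DFS, tracking each vertex's parent; an edge to a visited non-parent vertex closes a cycle.
Start from D:
visit D (parent –)
  visit K (parent D)
    visit L (parent K)
      L–K: parent, skip
      visit F (parent L)
        F–L: parent, skip
    K–D: parent, skip
    visit H (parent K)
      visit E (parent H)
        E–H: parent, skip
      visit J (parent H)
        J–H: parent, skip
      H–K: parent, skip
  visit I (parent D)
    I–D: parent, skip
visit G (parent –)
visit M (parent –)
No non-parent visited neighbor found — the graph is a forest.

No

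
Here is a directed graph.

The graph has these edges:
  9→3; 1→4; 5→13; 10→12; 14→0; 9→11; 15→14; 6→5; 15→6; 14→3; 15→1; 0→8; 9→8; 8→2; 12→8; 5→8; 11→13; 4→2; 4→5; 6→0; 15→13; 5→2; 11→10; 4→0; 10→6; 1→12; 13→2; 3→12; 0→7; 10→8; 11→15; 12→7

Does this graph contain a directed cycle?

DFS with white/gray/black marking, starting from 9:
9 gray
  3 gray
    12 gray
      8 gray
        2 gray
        2 black
      8 black
      7 gray
      7 black
    12 black
  3 black
  11 gray
    15 gray
      6 gray
        0 gray
          0→7: 7 black — skip
          0→8: 8 black — skip
        0 black
        5 gray
          5→8: 8 black — skip
          5→2: 2 black — skip
          13 gray
            13→2: 2 black — skip
          13 black
        5 black
      6 black
      1 gray
        1→12: 12 black — skip
        4 gray
          4→0: 0 black — skip
          4→2: 2 black — skip
          4→5: 5 black — skip
        4 black
      1 black
      14 gray
        14→3: 3 black — skip
        14→0: 0 black — skip
      14 black
      15→13: 13 black — skip
    15 black
    10 gray
      10→6: 6 black — skip
      10→12: 12 black — skip
      10→8: 8 black — skip
    10 black
    11→13: 13 black — skip
  11 black
  9→8: 8 black — skip
9 black
Every edge goes to a white or black vertex — no back edge, so the graph is acyclic.

No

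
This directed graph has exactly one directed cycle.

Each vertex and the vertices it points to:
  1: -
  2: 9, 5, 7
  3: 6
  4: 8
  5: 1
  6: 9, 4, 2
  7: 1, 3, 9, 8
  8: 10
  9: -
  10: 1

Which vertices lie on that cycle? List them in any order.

DFS with gray/black marking from 6:
6 gray
  9 gray
  9 black
  4 gray
    8 gray
      10 gray
        1 gray
        1 black
      10 black
    8 black
  4 black
  2 gray
    2→9: 9 black — skip
    5 gray
      5→1: 1 black — skip
    5 black
    7 gray
      7→1: 1 black — skip
      3 gray
        3→6: 6 is gray → back edge
Back edge closes the cycle 6 → 2 → 7 → 3 → 6; its vertices are {2, 3, 6, 7}.

2, 3, 6, 7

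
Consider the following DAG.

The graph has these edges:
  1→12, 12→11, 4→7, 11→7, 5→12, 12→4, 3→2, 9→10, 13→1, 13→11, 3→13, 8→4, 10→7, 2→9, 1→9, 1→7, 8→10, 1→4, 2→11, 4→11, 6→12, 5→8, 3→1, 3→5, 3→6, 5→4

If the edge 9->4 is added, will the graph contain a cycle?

Adding 9→4 creates a cycle iff 4 can already reach 9.
Explore from 4: no path reaches 9. The graph stays acyclic.

No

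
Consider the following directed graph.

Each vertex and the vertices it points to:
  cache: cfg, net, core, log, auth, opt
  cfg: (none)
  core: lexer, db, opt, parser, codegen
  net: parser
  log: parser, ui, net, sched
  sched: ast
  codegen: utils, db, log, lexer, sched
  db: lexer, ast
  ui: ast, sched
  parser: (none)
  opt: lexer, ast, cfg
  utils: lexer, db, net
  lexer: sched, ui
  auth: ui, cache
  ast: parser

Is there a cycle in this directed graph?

Yes

DFS with white/gray/black marking, starting from db:
db gray
  lexer gray
    sched gray
      ast gray
        parser gray
        parser black
      ast black
    sched black
    ui gray
      ui→ast: ast black — skip
      ui→sched: sched black — skip
    ui black
  lexer black
  db→ast: ast black — skip
db black
cache gray
  cfg gray
  cfg black
  net gray
    net→parser: parser black — skip
  net black
  core gray
    core→lexer: lexer black — skip
    core→db: db black — skip
    opt gray
      opt→lexer: lexer black — skip
      opt→ast: ast black — skip
      opt→cfg: cfg black — skip
    opt black
    core→parser: parser black — skip
    codegen gray
      utils gray
        utils→lexer: lexer black — skip
        utils→db: db black — skip
        utils→net: net black — skip
      utils black
      codegen→db: db black — skip
      log gray
        log→parser: parser black — skip
        log→ui: ui black — skip
        log→net: net black — skip
        log→sched: sched black — skip
      log black
      codegen→lexer: lexer black — skip
      codegen→sched: sched black — skip
    codegen black
  core black
  cache→log: log black — skip
  auth gray
    auth→ui: ui black — skip
    auth→cache: cache is gray → back edge
Back edge found, so a cycle exists: cache → auth → cache.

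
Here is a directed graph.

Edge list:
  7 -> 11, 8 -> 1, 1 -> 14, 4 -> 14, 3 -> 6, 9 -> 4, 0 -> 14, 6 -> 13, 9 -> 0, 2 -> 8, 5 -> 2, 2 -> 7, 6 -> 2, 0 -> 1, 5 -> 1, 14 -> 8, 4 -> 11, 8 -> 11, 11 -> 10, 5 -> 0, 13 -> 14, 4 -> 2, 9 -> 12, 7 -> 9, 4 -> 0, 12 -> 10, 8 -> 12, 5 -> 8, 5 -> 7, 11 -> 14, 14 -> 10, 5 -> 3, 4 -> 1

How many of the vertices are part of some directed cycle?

8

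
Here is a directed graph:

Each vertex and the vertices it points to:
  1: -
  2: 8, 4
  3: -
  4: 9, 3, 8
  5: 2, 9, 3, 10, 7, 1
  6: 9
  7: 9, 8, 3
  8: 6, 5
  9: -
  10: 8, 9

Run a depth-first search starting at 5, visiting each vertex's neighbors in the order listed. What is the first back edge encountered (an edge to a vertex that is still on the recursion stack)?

8->5

DFS from 5 (visiting each vertex's neighbors in the order listed); mark gray on enter, black on exit:
5 gray
  2 gray
    8 gray
      6 gray
        9 gray
        9 black
      6 black
      8→5: 5 is gray → back edge
First back edge: 8 → 5.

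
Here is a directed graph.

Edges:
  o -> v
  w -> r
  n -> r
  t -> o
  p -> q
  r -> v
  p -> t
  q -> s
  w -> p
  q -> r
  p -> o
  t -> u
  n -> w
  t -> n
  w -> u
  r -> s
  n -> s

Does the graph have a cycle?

DFS with white/gray/black marking, starting from v:
v gray
v black
u gray
u black
r gray
  s gray
  s black
  r→v: v black — skip
r black
o gray
  o→v: v black — skip
o black
p gray
  t gray
    t→u: u black — skip
    t→o: o black — skip
    n gray
      n→s: s black — skip
      w gray
        w→u: u black — skip
        w→p: p is gray → back edge
Back edge found, so a cycle exists: p → t → n → w → p.

Yes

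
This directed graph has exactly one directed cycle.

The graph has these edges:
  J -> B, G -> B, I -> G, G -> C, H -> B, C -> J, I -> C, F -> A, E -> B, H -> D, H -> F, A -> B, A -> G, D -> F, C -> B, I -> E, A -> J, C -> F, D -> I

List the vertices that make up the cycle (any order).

A, C, F, G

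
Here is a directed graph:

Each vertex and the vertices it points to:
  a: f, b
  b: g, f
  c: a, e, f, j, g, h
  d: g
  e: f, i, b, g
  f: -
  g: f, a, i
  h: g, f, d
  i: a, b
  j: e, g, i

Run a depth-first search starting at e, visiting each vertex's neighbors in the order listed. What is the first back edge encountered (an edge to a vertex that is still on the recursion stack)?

g->a

DFS from e (visiting each vertex's neighbors in the order listed); mark gray on enter, black on exit:
e gray
  f gray
  f black
  i gray
    a gray
      a→f: f black — skip
      b gray
        g gray
          g→f: f black — skip
          g→a: a is gray → back edge
First back edge: g → a.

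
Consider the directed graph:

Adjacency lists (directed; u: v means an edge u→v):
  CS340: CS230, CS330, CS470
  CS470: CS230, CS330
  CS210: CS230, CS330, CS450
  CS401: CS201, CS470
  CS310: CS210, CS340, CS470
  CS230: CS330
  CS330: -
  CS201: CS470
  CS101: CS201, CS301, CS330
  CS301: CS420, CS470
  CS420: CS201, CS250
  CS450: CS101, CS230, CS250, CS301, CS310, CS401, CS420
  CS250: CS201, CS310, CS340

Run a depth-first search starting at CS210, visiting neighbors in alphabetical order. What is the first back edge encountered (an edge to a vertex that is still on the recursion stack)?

CS310→CS210

DFS from CS210 (visiting neighbors in alphabetical order); mark gray on enter, black on exit:
CS210 gray
  CS230 gray
    CS330 gray
    CS330 black
  CS230 black
  CS210→CS330: CS330 black — skip
  CS450 gray
    CS101 gray
      CS201 gray
        CS470 gray
          CS470→CS230: CS230 black — skip
          CS470→CS330: CS330 black — skip
        CS470 black
      CS201 black
      CS301 gray
        CS420 gray
          CS420→CS201: CS201 black — skip
          CS250 gray
            CS250→CS201: CS201 black — skip
            CS310 gray
              CS310→CS210: CS210 is gray → back edge
First back edge: CS310 → CS210.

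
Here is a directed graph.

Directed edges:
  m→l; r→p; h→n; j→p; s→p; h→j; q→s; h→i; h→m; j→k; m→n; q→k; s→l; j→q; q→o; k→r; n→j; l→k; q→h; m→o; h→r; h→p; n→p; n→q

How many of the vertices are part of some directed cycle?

5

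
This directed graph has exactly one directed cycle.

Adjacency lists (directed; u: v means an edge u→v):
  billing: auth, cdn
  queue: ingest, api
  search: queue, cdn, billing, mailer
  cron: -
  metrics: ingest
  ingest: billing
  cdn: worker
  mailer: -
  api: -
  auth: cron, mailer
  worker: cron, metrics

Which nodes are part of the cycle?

cdn, ingest, worker, billing, metrics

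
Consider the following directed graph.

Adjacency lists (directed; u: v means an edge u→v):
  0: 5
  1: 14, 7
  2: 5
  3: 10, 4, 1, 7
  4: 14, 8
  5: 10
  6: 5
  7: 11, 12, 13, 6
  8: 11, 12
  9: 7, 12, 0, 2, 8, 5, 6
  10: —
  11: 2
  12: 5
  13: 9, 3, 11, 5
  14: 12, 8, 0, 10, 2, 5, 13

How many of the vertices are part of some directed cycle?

7

A vertex is on a directed cycle iff it belongs to a strongly connected component of size ≥ 2 (or has a self-loop).
The vertices on cycles are {1, 3, 4, 7, 9, 13, 14} — 7 in total.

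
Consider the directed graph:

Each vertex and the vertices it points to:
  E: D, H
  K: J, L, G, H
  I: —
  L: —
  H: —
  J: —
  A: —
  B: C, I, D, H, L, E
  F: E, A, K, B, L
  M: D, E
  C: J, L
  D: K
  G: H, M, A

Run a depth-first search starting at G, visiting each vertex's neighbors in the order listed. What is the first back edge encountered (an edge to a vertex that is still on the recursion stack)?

DFS from G (visiting each vertex's neighbors in the order listed); mark gray on enter, black on exit:
G gray
  H gray
  H black
  M gray
    D gray
      K gray
        J gray
        J black
        L gray
        L black
        K→G: G is gray → back edge
First back edge: K → G.

K->G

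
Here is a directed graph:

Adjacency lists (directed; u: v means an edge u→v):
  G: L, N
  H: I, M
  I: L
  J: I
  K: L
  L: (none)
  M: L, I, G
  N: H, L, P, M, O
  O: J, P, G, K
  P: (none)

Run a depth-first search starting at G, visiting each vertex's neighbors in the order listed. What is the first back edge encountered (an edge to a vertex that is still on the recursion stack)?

DFS from G (visiting each vertex's neighbors in the order listed); mark gray on enter, black on exit:
G gray
  L gray
  L black
  N gray
    H gray
      I gray
        I→L: L black — skip
      I black
      M gray
        M→L: L black — skip
        M→I: I black — skip
        M→G: G is gray → back edge
First back edge: M → G.

M→G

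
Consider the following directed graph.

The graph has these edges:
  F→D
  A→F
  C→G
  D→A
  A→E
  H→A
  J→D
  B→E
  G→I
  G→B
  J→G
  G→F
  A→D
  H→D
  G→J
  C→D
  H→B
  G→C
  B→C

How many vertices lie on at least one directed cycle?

7

A vertex is on a directed cycle iff it belongs to a strongly connected component of size ≥ 2 (or has a self-loop).
The vertices on cycles are {A, B, C, D, F, G, J} — 7 in total.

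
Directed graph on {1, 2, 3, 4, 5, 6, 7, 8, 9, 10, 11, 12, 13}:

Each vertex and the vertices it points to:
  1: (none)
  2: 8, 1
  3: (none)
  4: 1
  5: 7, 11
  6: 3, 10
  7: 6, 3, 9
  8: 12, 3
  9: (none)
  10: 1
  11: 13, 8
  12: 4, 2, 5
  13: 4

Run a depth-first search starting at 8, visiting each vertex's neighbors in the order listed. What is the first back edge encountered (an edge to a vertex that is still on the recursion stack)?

DFS from 8 (visiting each vertex's neighbors in the order listed); mark gray on enter, black on exit:
8 gray
  12 gray
    4 gray
      1 gray
      1 black
    4 black
    2 gray
      2→8: 8 is gray → back edge
First back edge: 2 → 8.

2->8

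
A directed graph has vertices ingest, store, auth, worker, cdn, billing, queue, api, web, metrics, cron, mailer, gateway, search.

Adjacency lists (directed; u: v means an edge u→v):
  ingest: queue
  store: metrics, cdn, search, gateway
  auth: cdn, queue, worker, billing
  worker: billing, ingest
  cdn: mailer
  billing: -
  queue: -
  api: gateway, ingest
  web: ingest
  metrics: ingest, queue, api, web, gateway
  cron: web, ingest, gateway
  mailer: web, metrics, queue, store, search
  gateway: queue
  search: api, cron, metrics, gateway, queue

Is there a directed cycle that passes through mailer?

mailer is on a cycle iff mailer can reach itself via ≥1 edge.
mailer → store → cdn → mailer — yes.

Yes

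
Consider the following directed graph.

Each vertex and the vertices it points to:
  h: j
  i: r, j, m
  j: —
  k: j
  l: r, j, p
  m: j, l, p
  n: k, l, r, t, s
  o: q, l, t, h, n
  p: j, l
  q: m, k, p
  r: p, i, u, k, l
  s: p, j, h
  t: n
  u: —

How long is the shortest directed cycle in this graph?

2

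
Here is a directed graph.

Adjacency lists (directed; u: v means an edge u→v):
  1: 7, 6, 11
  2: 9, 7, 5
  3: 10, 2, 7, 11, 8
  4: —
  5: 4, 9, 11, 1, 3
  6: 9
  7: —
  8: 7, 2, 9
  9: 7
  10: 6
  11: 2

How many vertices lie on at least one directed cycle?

A vertex is on a directed cycle iff it belongs to a strongly connected component of size ≥ 2 (or has a self-loop).
The vertices on cycles are {1, 2, 3, 5, 8, 11} — 6 in total.

6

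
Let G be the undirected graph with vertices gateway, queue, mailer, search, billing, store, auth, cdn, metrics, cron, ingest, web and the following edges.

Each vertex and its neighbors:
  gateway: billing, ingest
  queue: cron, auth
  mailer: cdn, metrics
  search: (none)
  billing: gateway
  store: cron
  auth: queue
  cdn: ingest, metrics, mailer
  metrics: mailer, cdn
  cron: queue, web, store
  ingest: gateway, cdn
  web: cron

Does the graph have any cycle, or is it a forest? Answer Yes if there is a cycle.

DFS, tracking each vertex's parent; an edge to a visited non-parent vertex closes a cycle.
Start from cdn:
visit cdn (parent –)
  visit ingest (parent cdn)
    visit gateway (parent ingest)
      visit billing (parent gateway)
        billing–gateway: parent, skip
      gateway–ingest: parent, skip
    ingest–cdn: parent, skip
  visit metrics (parent cdn)
    visit mailer (parent metrics)
      mailer–cdn: cdn visited and ≠ parent → cycle
Cycle: cdn – metrics – mailer – cdn.

Yes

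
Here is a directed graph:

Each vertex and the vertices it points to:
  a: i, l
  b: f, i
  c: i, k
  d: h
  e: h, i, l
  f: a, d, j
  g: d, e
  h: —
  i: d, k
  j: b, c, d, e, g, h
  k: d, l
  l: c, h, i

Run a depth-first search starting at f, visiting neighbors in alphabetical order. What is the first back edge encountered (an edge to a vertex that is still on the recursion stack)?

c→i

DFS from f (visiting neighbors in alphabetical order); mark gray on enter, black on exit:
f gray
  a gray
    i gray
      d gray
        h gray
        h black
      d black
      k gray
        k→d: d black — skip
        l gray
          c gray
            c→i: i is gray → back edge
First back edge: c → i.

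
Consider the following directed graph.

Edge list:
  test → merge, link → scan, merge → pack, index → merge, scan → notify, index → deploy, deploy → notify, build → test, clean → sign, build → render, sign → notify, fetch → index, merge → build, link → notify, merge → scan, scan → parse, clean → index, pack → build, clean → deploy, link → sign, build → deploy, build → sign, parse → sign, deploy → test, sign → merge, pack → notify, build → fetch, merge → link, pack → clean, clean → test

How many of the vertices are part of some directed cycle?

12

A vertex is on a directed cycle iff it belongs to a strongly connected component of size ≥ 2 (or has a self-loop).
The vertices on cycles are {link, pack, scan, sign, test, build, clean, fetch, index, merge, parse, deploy} — 12 in total.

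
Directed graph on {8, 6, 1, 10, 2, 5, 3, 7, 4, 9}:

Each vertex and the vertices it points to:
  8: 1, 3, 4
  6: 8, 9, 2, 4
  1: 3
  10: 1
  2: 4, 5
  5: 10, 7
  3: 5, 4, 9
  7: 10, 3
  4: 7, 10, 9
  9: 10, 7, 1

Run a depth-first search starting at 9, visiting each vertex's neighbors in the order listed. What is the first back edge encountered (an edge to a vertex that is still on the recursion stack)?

5->10

DFS from 9 (visiting each vertex's neighbors in the order listed); mark gray on enter, black on exit:
9 gray
  10 gray
    1 gray
      3 gray
        5 gray
          5→10: 10 is gray → back edge
First back edge: 5 → 10.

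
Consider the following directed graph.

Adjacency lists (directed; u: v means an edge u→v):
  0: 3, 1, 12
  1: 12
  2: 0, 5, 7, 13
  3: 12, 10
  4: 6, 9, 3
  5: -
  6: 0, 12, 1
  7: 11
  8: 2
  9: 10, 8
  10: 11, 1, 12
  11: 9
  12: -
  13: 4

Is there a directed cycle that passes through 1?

No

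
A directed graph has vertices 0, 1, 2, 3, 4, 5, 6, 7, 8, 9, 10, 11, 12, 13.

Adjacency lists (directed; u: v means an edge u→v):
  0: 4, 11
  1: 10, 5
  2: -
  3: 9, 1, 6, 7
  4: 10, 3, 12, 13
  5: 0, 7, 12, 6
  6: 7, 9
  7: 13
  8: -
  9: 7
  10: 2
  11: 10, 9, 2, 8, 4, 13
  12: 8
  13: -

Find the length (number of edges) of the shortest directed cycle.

5

For each vertex v, BFS finds the shortest path from v back to v.
The shortest such closed walk is 1 → 5 → 0 → 4 → 3 → 1, length 5.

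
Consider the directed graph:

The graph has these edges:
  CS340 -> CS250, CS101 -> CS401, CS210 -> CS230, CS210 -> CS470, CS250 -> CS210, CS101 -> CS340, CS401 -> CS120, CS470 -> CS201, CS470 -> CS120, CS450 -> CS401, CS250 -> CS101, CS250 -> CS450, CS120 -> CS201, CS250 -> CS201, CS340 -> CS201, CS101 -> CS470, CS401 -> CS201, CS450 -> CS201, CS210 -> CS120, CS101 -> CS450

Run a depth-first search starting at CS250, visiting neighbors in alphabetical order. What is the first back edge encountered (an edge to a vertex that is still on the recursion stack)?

CS340→CS250

DFS from CS250 (visiting neighbors in alphabetical order); mark gray on enter, black on exit:
CS250 gray
  CS101 gray
    CS340 gray
      CS201 gray
      CS201 black
      CS340→CS250: CS250 is gray → back edge
First back edge: CS340 → CS250.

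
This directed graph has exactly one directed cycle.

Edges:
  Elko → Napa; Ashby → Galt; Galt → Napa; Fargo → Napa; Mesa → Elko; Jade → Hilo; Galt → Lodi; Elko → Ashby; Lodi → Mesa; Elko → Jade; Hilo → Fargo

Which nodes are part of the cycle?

DFS with gray/black marking from Elko:
Elko gray
  Napa gray
  Napa black
  Ashby gray
    Galt gray
      Galt→Napa: Napa black — skip
      Lodi gray
        Mesa gray
          Mesa→Elko: Elko is gray → back edge
Back edge closes the cycle Elko → Ashby → Galt → Lodi → Mesa → Elko; its vertices are {Elko, Galt, Lodi, Mesa, Ashby}.

Elko, Galt, Lodi, Mesa, Ashby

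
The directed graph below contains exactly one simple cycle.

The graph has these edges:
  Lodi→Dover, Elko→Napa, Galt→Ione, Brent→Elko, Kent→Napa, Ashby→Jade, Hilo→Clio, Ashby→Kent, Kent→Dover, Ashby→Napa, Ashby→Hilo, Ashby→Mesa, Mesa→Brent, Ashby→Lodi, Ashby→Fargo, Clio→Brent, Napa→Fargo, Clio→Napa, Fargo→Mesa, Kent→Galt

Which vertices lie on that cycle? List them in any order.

Elko, Mesa, Napa, Brent, Fargo

DFS with gray/black marking from Mesa:
Mesa gray
  Brent gray
    Elko gray
      Napa gray
        Fargo gray
          Fargo→Mesa: Mesa is gray → back edge
Back edge closes the cycle Mesa → Brent → Elko → Napa → Fargo → Mesa; its vertices are {Elko, Mesa, Napa, Brent, Fargo}.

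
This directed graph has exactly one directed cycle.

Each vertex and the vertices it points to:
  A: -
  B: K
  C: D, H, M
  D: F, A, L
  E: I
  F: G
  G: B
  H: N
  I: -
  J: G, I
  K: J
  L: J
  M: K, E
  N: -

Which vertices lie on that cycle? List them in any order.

DFS with gray/black marking from G:
G gray
  B gray
    K gray
      J gray
        J→G: G is gray → back edge
Back edge closes the cycle G → B → K → J → G; its vertices are {B, G, J, K}.

B, G, J, K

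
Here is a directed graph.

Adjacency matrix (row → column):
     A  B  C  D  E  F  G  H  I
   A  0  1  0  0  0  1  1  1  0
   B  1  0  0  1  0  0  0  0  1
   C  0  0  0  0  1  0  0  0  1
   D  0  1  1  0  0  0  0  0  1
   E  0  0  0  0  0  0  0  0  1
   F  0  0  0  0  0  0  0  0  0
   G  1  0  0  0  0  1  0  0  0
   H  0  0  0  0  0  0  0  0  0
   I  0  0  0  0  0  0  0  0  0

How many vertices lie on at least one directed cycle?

4

A vertex is on a directed cycle iff it belongs to a strongly connected component of size ≥ 2 (or has a self-loop).
The vertices on cycles are {A, B, D, G} — 4 in total.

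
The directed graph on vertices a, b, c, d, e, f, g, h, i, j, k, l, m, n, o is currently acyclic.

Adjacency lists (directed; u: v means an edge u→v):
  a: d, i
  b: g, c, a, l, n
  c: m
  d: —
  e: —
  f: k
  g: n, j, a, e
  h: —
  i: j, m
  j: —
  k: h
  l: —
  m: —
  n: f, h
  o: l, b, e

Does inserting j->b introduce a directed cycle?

Yes

Adding j→b creates a cycle iff b can already reach j.
Path from b: b → g → j.
So b → … → j → b is a cycle.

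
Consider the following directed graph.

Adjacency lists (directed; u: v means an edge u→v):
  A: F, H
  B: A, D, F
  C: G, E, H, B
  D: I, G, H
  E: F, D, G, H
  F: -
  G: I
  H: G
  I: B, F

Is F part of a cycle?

F lies on a cycle iff there is a path from F back to itself.
Exploring from F, it never reaches itself; equivalently, its strongly connected component is a singleton.

No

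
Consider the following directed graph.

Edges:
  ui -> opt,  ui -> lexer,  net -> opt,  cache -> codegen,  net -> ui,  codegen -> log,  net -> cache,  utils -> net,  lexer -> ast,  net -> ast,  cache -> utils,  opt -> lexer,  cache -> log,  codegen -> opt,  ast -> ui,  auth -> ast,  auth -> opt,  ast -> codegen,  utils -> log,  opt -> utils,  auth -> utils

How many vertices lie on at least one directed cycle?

8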